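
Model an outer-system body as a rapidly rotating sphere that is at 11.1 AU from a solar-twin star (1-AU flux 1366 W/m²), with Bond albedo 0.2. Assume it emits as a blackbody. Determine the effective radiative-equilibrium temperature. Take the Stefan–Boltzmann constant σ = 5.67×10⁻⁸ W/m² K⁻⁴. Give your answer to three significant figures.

79.1 kelvin

Irradiance scales as 1/d², so S = 1366 W/m² × (1/11.1)² = 11.09 W/m².
Absorbed flux (global mean): S(1−α)/4 = 11.09·0.8/4 = 2.217 W/m².
Balancing against σT⁴: T = (2.217/5.67×10⁻⁸)^(1/4) = 79.08 K.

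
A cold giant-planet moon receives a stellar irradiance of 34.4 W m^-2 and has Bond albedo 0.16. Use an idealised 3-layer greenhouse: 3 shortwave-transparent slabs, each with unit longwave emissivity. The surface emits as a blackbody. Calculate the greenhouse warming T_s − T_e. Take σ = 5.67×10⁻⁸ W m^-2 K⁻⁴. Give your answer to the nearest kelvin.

44 K

Top-of-atmosphere balance: σT_e⁴ = S(1−α)/4 = 7.224 W m^-2 → T_e = 106.2 K.
Surface: T_s = (4)^¼·T_e = 150.2 K.
So the greenhouse effect raises the surface by 150.2 − 106.2 = 44.01 K.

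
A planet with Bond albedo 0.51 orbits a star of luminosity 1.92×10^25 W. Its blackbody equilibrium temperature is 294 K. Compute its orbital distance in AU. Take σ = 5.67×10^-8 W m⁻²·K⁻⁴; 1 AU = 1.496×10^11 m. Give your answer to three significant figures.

0.141 AU

The flux needed for this T is 4σT⁴/(1−0.51) = 3458 W m⁻².
From L = 4πd²S, d = √(1.92×10^25/(4π·3458)) = 2.102×10^10 m = 0.1405 AU.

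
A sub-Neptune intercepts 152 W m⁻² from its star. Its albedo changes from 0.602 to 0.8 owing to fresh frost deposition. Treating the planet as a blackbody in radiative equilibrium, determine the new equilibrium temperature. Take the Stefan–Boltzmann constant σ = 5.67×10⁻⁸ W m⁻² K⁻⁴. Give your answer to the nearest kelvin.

108 K

With the new albedo, S(1−α₂)/4 = 7.600 W m⁻², so T₂ = 107.6 K.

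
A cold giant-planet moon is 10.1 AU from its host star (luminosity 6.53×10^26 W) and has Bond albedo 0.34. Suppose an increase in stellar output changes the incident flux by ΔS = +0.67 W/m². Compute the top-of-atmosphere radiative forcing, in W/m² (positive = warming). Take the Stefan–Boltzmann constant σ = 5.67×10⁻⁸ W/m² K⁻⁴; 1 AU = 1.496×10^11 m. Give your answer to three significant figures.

d = 10.1 × 1.496×10^11 m = 1.511×10^12 m.
S = L/(4πd²) = 22.76 W/m².
ΔF = Δ[S(1−α)]/4 = (1−0.34)·+0.67/4 = 0.1105 W/m².

0.111 W/m²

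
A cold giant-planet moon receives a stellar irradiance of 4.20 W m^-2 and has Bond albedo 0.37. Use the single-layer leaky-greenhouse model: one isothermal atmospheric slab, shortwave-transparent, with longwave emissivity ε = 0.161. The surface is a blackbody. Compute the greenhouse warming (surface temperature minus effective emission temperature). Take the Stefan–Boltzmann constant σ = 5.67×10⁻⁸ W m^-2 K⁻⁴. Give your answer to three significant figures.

At the top of the atmosphere, σT_e⁴ = S(1−α)/4 = 0.6615 W m^-2, giving T_e = 58.44 K.
The surface balance (absorbed SW + ε·downward IR = σT_s⁴) with T_a⁴ = T_s⁴/2 reduces to T_s = T_e·[2/(2−ε)]^¼ = 59.68 K.
The atmosphere warms the surface by 1.239 K.

1.24 K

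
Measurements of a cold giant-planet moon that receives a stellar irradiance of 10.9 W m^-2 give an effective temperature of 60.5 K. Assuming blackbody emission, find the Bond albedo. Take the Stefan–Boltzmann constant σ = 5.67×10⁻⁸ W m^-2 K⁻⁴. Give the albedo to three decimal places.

0.721

Rearranging the radiative balance, α = 1 − 4σT⁴/S.
4σT⁴ = 4·5.67×10⁻⁸·(60.5)⁴ = 3.039 W m^-2.
Hence α = 1 − 3.039/10.90 = 0.7212.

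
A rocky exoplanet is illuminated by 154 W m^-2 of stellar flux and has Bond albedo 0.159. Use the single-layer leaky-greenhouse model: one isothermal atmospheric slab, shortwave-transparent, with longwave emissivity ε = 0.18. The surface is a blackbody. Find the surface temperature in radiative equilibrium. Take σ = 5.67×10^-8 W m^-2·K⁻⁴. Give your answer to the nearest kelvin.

Effective emission temperature (TOA balance): σT_e⁴ = S(1−α)/4 = 32.38 W m^-2 → T_e = 154.6 K.
The surface balance (absorbed SW + ε·downward IR = σT_s⁴) with T_a⁴ = T_s⁴/2 reduces to T_s = T_e·[2/(2−ε)]^¼ = 158.3 K.

158 kelvin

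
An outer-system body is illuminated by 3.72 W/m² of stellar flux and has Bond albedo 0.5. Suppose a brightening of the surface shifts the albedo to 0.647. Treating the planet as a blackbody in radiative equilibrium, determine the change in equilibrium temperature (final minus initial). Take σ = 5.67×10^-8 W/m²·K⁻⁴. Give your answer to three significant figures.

-4.46 K

Initial: T₁ = [S(1−0.5)/(4σ)]^(1/4) = 53.51 K.
With α = 0.647, T₂ = 49.05 K.
Change: 49.05 − 53.51 = -4.461 K.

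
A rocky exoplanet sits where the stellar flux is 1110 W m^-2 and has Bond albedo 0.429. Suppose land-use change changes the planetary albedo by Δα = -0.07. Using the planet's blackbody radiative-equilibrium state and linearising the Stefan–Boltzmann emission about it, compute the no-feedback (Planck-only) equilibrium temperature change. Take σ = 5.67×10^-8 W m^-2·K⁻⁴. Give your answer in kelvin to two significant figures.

The baseline emission temperature is T_e = 229.9 K.
TOA radiative forcing: ΔF = −S·Δα/4 = −1110·(-0.07)/4 = 19.43 W m^-2.
The Planck feedback parameter is 4σT_e³ = 2.757 W m^-2/K.
ΔT₀ = ΔF/λ_P = 19.43/2.757 = 7.05 K.

7.0 K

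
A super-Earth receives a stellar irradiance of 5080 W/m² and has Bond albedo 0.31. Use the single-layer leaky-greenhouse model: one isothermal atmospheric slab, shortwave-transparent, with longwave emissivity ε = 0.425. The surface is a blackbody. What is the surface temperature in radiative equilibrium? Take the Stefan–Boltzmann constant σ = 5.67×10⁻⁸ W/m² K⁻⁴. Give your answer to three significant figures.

Effective emission temperature (TOA balance): σT_e⁴ = S(1−α)/4 = 876.3 W/m² → T_e = 352.6 K.
For a single slab of emissivity ε, T_s⁴ = 2T_e⁴/(2−ε); thus T_s = 352.6·(1.27)^(1/4) = 374.3 K.

374 K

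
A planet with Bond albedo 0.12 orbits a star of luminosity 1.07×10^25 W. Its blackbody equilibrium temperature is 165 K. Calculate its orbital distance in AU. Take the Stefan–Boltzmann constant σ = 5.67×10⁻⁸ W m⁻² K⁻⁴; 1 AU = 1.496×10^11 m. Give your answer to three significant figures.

0.446 AU

Energy balance gives S = 4σT⁴/(1−α) = 191.0 W m⁻².
From L = 4πd²S, d = √(1.07×10^25/(4π·191.0)) = 6.676×10^10 m = 0.4463 AU.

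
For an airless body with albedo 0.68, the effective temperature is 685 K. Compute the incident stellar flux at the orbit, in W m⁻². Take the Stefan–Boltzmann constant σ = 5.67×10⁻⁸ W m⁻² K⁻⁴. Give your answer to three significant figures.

From S(1−α)/4 = σT⁴: S = 4σT⁴/(1−α).
σT⁴ = 5.67×10⁻⁸·(685)⁴ = 12480 W m⁻².
S = 4·12480/0.32 = 1.560×10^5 W m⁻².

1.56×10^5 W m⁻²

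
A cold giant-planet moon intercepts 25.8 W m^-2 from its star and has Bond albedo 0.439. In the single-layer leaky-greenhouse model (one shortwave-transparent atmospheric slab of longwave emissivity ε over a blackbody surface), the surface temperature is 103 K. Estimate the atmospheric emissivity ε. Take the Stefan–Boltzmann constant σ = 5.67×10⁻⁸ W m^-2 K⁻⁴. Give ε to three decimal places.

TOA balance gives T_e = 89.38 K.
Since (2−ε)/2 = (T_e/T_s)⁴ = 0.5670, ε = 0.8660.

0.866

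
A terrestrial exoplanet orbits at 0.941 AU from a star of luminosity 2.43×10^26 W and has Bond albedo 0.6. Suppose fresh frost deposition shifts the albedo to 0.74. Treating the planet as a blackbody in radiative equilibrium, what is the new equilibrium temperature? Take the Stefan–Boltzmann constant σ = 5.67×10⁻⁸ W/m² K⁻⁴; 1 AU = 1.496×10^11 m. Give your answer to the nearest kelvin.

Orbital distance: d = 0.941 AU = 1.408×10^11 m.
Flux at the orbit: S = L/(4πd²) = 2.43×10^26/(4π·(1.41×10^11)²) = 975.8 W/m².
New equilibrium: T₂ = [(1−0.74)·975.8/(4σ)]^(1/4) = 182.9 K.

183 kelvin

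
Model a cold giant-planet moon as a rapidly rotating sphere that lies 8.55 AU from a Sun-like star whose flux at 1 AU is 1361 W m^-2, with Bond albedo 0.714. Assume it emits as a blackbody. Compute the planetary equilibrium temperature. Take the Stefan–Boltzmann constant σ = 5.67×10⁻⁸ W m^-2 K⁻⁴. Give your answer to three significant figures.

By the inverse-square law, S = 1361/8.55² = 18.62 W m^-2.
The planet absorbs (1−α)S over its disc πR² and re-emits over 4πR², so the mean absorbed flux is (1−0.714)·18.62/4 = 1.331 W m^-2.
Set σT⁴ = 1.331 → T = (1.331/σ)^(1/4) = 69.61 K.

69.6 K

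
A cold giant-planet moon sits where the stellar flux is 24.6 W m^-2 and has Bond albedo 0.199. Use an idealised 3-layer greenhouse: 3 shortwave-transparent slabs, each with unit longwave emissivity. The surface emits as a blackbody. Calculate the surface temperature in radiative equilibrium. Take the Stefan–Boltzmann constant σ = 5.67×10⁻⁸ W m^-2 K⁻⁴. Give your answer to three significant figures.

OLR = S(1−α)/4 = 4.926 W m^-2; the top layer radiates at T_e = 96.55 K.
For an N-layer opaque stack, T_s⁴ = (N+1)T_e⁴, hence T_s = (4)^(1/4)×96.55 K = 136.5 K.

137 kelvin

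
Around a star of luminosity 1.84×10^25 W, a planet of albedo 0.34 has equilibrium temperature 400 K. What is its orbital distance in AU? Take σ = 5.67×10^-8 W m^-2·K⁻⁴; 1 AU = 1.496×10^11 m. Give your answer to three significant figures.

0.0862 AU

The flux needed for this T is 4σT⁴/(1−0.34) = 8797 W m^-2.
From L = 4πd²S, d = √(1.84×10^25/(4π·8797)) = 1.290×10^10 m = 0.08624 AU.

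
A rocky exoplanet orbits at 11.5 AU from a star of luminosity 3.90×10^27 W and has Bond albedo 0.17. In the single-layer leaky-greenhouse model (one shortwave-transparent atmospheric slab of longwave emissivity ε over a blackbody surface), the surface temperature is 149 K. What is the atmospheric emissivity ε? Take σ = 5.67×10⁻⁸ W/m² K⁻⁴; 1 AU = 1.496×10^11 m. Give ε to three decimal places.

d = 11.5 × 1.496×10^11 m = 1.720×10^12 m.
S = L/(4πd²) = 104.9 W/m².
Effective temperature: T_e = [S(1−α)/(4σ)]^(1/4) = 140.0 K.
T_s⁴ = T_e⁴·2/(2−ε) → ε = 2 − 2(T_e/T_s)⁴ = 2 − 2·(140.0/149)⁴ = 0.4429.

0.443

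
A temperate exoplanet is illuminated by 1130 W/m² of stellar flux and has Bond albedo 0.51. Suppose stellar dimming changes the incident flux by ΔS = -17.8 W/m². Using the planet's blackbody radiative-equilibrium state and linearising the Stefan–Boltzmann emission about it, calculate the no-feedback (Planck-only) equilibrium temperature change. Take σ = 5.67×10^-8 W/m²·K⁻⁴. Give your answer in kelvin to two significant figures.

-0.88 K

The baseline emission temperature is T_e = 222.3 K.
TOA radiative forcing: ΔF = (1−α)ΔS/4 = 0.49·(-17.8)/4 = -2.180 W/m².
Linearising σT⁴ gives d(σT⁴)/dT = 4σT_e³ = 2.491 W/m² per K.
ΔT₀ = ΔF/λ_P = -2.180/2.491 = -0.875 K.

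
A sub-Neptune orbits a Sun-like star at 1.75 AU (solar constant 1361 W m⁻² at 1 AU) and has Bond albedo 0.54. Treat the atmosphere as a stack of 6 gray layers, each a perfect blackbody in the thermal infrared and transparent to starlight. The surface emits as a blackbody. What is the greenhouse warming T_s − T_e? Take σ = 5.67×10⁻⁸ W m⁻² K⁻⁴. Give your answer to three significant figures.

109 kelvin

By the inverse-square law, S = 1361/1.75² = 444.4 W m⁻².
Top-of-atmosphere balance: σT_e⁴ = S(1−α)/4 = 51.11 W m⁻² → T_e = 173.3 K.
Surface: T_s = (7)^¼·T_e = 281.8 K.
Warming: T_s − T_e = 108.6 K.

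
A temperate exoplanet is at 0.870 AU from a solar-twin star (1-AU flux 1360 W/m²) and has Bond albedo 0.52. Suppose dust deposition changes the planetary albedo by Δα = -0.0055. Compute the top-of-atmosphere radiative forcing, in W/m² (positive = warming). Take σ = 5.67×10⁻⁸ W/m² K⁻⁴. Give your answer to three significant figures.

2.47 W/m²

Flux at the orbit: S = 1360/(0.870)² = 1797 W/m².
ΔF = −(S/4)Δα = −(1797/4)×(-0.0055) = 2.471 W/m².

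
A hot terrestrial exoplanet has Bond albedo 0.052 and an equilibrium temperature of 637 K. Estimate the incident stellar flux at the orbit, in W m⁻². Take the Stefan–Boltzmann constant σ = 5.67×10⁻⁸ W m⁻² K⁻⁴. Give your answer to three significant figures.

39400 W m⁻²

Invert the energy balance for S: S = 4σT⁴/(1−α).
The emitted flux is σT⁴ = 9336 W m⁻².
S = 4·9336/0.948 = 39390 W m⁻².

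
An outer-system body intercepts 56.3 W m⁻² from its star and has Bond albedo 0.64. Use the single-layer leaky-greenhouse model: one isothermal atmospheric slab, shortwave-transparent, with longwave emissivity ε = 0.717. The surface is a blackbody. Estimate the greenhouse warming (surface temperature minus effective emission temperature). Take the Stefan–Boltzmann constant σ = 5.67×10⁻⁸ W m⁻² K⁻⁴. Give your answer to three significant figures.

11.4 kelvin

Effective emission temperature (TOA balance): σT_e⁴ = S(1−α)/4 = 5.067 W m⁻² → T_e = 97.23 K.
The surface balance (absorbed SW + ε·downward IR = σT_s⁴) with T_a⁴ = T_s⁴/2 reduces to T_s = T_e·[2/(2−ε)]^¼ = 108.6 K.
The atmosphere warms the surface by 11.41 K.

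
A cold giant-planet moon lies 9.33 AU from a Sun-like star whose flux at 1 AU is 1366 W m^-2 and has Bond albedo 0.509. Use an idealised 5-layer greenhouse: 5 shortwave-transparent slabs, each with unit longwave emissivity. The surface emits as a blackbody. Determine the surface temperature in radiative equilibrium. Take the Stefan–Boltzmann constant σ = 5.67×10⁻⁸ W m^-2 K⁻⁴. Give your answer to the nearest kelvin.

119 K

Flux at the orbit: S = 1366/(9.33)² = 15.69 W m^-2.
The effective emission temperature is T_e = [S(1−α)/(4σ)]^¼ = 76.35 K.
With N = 5 opaque layers, T_s = (N+1)^(1/4)·T_e = 6^(1/4)·76.35 = 119.5 K.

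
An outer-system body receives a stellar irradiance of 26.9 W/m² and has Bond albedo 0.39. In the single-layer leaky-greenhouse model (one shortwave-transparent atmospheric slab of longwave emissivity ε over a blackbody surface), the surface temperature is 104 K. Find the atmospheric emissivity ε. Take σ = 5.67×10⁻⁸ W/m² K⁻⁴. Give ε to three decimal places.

0.763

Effective temperature: T_e = [S(1−α)/(4σ)]^(1/4) = 92.23 K.
T_s⁴ = T_e⁴·2/(2−ε) → ε = 2 − 2(T_e/T_s)⁴ = 2 − 2·(92.23/104)⁴ = 0.7631.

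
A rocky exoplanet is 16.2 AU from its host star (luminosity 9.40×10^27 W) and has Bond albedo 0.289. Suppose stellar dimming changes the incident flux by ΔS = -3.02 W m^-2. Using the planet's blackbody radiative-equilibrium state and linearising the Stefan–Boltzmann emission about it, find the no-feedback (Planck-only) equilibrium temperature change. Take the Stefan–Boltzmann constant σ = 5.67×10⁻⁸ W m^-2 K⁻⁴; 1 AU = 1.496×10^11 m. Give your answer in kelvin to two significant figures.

d = 16.2 × 1.496×10^11 m = 2.424×10^12 m.
S = L/(4πd²) = 127.4 W m^-2.
The baseline emission temperature is T_e = 141.4 K.
ΔF = Δ[S(1−α)]/4 = (1−0.289)·-3.02/4 = -0.5368 W m^-2.
Planck response: λ_P = 4σT_e³ = 4·5.67×10⁻⁸·(141.4)³ = 0.6406 W m^-2/K.
Hence the no-feedback warming is ΔF/(4σT_e³) = -0.838 K.

-0.84 K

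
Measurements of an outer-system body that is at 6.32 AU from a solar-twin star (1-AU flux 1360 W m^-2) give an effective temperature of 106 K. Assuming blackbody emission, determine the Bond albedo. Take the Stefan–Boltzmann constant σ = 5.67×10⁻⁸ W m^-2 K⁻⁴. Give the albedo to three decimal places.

0.159

By the inverse-square law, S = 1360/6.32² = 34.05 W m^-2.
From σT⁴ = S(1−α)/4 we invert for α: 1−α = 4σT⁴/S.
σT⁴ = 7.158 W m^-2, so 4σT⁴ = 28.63 W m^-2.
Hence α = 1 − 28.63/34.05 = 0.1591.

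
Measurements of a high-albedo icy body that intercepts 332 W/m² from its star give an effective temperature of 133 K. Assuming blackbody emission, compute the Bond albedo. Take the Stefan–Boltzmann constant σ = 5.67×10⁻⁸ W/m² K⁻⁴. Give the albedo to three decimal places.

0.786

Rearranging the radiative balance, α = 1 − 4σT⁴/S.
σT⁴ = 17.74 W/m², so 4σT⁴ = 70.97 W/m².
Hence α = 1 − 70.97/332.0 = 0.7862.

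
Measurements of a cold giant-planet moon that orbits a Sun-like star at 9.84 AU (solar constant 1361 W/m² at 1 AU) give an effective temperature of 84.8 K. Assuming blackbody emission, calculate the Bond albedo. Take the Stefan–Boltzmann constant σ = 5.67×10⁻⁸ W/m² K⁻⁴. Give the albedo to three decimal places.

Irradiance scales as 1/d², so S = 1361 W/m² × (1/9.84)² = 14.06 W/m².
Rearranging the radiative balance, α = 1 − 4σT⁴/S.
σT⁴ = 2.932 W/m², so 4σT⁴ = 11.73 W/m².
Hence α = 1 − 11.73/14.06 = 0.1656.

0.166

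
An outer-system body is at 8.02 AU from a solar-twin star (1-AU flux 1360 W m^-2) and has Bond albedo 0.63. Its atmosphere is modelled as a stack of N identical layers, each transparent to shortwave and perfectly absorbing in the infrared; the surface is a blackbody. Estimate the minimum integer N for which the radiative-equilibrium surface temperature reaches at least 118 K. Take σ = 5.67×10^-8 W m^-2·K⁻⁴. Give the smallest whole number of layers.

5

Flux at the orbit: S = 1360/(8.02)² = 21.14 W m^-2.
The effective emission temperature is T_e = [S(1−α)/(4σ)]^¼ = 76.64 K.
Since T_s⁴ = (N+1)T_e⁴, we need N ≥ (T_s/T_e)⁴ − 1 = 4.621.
Rounding up, N = 5.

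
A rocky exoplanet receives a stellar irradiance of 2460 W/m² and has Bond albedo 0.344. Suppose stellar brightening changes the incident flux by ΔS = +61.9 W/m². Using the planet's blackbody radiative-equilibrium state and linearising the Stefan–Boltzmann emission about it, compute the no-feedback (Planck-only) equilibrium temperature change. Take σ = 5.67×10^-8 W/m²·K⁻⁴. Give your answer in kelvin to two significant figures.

Unperturbed T_e = [2460·(1−0.344)/(4σ)]^¼ = 290.4 K.
TOA radiative forcing: ΔF = (1−α)ΔS/4 = 0.656·(+61.9)/4 = 10.15 W/m².
The Planck feedback parameter is 4σT_e³ = 5.556 W/m²/K.
So ΔT₀ = 10.15/5.556 = 1.83 K.

1.8 K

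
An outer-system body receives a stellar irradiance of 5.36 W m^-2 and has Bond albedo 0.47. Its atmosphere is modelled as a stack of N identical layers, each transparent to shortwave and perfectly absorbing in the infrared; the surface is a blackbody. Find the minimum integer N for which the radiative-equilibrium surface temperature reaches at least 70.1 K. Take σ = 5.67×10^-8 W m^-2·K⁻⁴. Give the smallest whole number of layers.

OLR = S(1−α)/4 = 0.7102 W m^-2; the top layer radiates at T_e = 59.49 K.
Need (N+1)T_e⁴ ≥ T_s⁴, i.e. N+1 ≥ (70.1/59.49)⁴ = 1.928.
Rounding up, N = 1.

1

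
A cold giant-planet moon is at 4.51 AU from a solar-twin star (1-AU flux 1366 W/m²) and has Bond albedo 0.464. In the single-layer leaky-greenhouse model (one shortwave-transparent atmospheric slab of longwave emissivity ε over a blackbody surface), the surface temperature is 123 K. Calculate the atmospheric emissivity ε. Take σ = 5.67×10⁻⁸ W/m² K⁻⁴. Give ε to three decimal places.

0.613

By the inverse-square law, S = 1366/4.51² = 67.16 W/m².
First, T_e = [67.16·(1−0.464)/(4σ)]^(1/4) = 112.2 K.
Since (2−ε)/2 = (T_e/T_s)⁴ = 0.6934, ε = 0.6132.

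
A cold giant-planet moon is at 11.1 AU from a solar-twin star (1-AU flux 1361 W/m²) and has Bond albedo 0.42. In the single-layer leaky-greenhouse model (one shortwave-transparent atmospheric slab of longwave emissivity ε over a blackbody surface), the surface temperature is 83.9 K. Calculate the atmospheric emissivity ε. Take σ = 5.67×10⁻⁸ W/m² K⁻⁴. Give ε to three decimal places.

0.860

Flux at the orbit: S = 1361/(11.1)² = 11.05 W/m².
First, T_e = [11.05·(1−0.42)/(4σ)]^(1/4) = 72.90 K.
Inverting T_s⁴ = 2T_e⁴/(2−ε): (T_e/T_s)⁴ = 0.5701, so ε = 2(1 − 0.5701) = 0.8598.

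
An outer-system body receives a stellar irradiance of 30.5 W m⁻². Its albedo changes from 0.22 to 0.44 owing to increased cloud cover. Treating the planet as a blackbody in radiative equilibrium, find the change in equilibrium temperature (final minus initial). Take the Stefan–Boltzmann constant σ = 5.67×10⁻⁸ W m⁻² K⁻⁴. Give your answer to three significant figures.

With α = 0.22, T₁ = 101.2 K.
After:  T₂ = [30.50·0.56/(4σ)]^(1/4) = 93.16 K.
Change: 93.16 − 101.2 = -8.046 K.

-8.05 K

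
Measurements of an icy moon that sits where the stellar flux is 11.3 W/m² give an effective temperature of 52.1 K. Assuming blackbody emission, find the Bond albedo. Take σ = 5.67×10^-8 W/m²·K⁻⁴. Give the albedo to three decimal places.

0.852

Rearranging the radiative balance, α = 1 − 4σT⁴/S.
σT⁴ = 0.4178 W/m², so 4σT⁴ = 1.671 W/m².
Hence α = 1 − 1.671/11.30 = 0.8521.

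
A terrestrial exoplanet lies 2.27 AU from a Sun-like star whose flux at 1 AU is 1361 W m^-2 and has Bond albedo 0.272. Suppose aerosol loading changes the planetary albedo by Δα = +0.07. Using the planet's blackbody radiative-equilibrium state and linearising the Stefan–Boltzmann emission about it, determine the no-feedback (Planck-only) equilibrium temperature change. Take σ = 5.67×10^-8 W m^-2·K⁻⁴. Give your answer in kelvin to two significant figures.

Flux at the orbit: S = 1361/(2.27)² = 264.1 W m^-2.
Reference equilibrium: T_e = [S(1−α)/(4σ)]^(1/4) = 170.6 K.
The change in absorbed flux is Δ[S(1−α)/4] = −SΔα/4 = -4.622 W m^-2.
Linearising σT⁴ gives d(σT⁴)/dT = 4σT_e³ = 1.127 W m^-2 per K.
Hence the no-feedback warming is ΔF/(4σT_e³) = -4.10 K.

-4.1 K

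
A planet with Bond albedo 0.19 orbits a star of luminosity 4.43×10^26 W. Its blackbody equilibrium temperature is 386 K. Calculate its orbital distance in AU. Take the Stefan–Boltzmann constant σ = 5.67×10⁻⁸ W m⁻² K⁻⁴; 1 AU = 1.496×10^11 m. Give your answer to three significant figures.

The flux needed for this T is 4σT⁴/(1−0.19) = 6216 W m⁻².
From L = 4πd²S, d = √(4.43×10^26/(4π·6216)) = 7.531×10^10 m = 0.5034 AU.

0.503 AU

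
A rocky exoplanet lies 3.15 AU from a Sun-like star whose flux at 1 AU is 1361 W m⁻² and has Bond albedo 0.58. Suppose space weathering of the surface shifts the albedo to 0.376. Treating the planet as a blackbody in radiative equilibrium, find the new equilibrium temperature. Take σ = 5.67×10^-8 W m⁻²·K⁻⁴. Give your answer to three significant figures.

139 kelvin

By the inverse-square law, S = 1361/3.15² = 137.2 W m⁻².
New equilibrium: T₂ = [(1−0.376)·137.2/(4σ)]^(1/4) = 139.4 K.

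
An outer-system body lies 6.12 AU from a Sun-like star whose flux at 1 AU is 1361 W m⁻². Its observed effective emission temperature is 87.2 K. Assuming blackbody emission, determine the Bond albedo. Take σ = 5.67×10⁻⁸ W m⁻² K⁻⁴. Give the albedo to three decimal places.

0.639

By the inverse-square law, S = 1361/6.12² = 36.34 W m⁻².
Rearranging the radiative balance, α = 1 − 4σT⁴/S.
σT⁴ = 3.278 W m⁻², so 4σT⁴ = 13.11 W m⁻².
1−α = 13.11/36.34 = 0.3609, so α = 0.6391.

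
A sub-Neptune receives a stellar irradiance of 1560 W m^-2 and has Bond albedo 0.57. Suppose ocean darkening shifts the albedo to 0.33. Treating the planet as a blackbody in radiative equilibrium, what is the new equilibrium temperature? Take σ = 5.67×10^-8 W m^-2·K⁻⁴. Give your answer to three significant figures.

With the new albedo, S(1−α₂)/4 = 261.3 W m^-2, so T₂ = 260.5 K.

261 kelvin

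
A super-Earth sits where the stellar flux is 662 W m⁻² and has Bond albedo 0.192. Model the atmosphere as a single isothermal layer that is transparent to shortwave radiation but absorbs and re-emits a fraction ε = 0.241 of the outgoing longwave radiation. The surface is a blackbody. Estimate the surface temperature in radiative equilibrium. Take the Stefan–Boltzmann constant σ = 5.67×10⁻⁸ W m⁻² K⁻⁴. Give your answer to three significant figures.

Effective emission temperature (TOA balance): σT_e⁴ = S(1−α)/4 = 133.7 W m⁻² → T_e = 220.4 K.
The surface balance (absorbed SW + ε·downward IR = σT_s⁴) with T_a⁴ = T_s⁴/2 reduces to T_s = T_e·[2/(2−ε)]^¼ = 227.6 K.

228 K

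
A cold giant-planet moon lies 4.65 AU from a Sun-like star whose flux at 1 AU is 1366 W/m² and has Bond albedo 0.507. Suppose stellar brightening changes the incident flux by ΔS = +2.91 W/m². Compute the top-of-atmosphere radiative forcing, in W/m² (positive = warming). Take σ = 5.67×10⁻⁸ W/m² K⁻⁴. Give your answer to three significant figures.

By the inverse-square law, S = 1366/4.65² = 63.17 W/m².
ΔF = Δ[S(1−α)]/4 = (1−0.507)·+2.91/4 = 0.3587 W/m².

0.359 W/m²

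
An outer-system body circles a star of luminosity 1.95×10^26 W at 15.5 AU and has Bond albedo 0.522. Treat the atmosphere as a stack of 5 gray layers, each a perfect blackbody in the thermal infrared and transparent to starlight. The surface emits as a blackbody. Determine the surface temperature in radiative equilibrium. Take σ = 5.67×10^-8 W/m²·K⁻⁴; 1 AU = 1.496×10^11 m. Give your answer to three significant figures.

77.7 K

d = 15.5 × 1.496×10^11 m = 2.319×10^12 m.
Flux at the orbit: S = L/(4πd²) = 1.95×10^26/(4π·(2.32×10^12)²) = 2.886 W/m².
OLR = S(1−α)/4 = 0.3449 W/m²; the top layer radiates at T_e = 49.66 K.
For an N-layer opaque stack, T_s⁴ = (N+1)T_e⁴, hence T_s = (6)^(1/4)×49.66 K = 77.72 K.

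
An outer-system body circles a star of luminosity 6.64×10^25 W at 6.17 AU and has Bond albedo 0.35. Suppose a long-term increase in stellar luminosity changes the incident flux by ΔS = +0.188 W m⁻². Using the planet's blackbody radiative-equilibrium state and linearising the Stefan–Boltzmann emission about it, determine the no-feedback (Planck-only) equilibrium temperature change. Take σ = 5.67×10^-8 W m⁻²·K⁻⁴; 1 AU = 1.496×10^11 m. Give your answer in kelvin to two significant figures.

0.49 kelvin

Orbital distance: d = 6.17 AU = 9.230×10^11 m.
Flux at the orbit: S = L/(4πd²) = 6.64×10^25/(4π·(9.23×10^11)²) = 6.202 W m⁻².
The baseline emission temperature is T_e = 64.93 K.
ΔF = Δ[S(1−α)]/4 = (1−0.35)·+0.188/4 = 0.03055 W m⁻².
Linearising σT⁴ gives d(σT⁴)/dT = 4σT_e³ = 0.06209 W m⁻² per K.
ΔT₀ = ΔF/λ_P = 0.03055/0.06209 = 0.492 K.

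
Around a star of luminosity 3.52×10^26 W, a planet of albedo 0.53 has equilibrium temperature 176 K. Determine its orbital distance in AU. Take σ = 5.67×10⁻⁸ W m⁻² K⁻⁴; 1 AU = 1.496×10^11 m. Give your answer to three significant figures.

1.64 AU

The flux needed for this T is 4σT⁴/(1−0.53) = 463.0 W m⁻².
S = L/(4πd²) → d = √(L/4πS) = √(3.52×10^26/(4π·463.0)) = 2.460×10^11 m = 1.644 AU.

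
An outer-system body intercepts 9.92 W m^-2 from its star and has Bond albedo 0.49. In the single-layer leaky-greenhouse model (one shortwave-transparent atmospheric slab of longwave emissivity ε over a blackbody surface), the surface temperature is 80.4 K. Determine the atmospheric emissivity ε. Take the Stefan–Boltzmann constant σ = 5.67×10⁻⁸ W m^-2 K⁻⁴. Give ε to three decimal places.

0.932

First, T_e = [9.920·(1−0.49)/(4σ)]^(1/4) = 68.72 K.
Inverting T_s⁴ = 2T_e⁴/(2−ε): (T_e/T_s)⁴ = 0.5338, so ε = 2(1 − 0.5338) = 0.9323.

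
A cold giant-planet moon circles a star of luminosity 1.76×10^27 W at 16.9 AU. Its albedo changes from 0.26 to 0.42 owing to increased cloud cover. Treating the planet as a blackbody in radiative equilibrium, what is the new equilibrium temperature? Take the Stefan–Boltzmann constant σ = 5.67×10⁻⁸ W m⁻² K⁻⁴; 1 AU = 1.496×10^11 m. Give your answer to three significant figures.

Orbital distance: d = 16.9 AU = 2.528×10^12 m.
Flux at the orbit: S = L/(4πd²) = 1.76×10^27/(4π·(2.53×10^12)²) = 21.91 W m⁻².
New equilibrium: T₂ = [(1−0.42)·21.91/(4σ)]^(1/4) = 86.52 K.

86.5 K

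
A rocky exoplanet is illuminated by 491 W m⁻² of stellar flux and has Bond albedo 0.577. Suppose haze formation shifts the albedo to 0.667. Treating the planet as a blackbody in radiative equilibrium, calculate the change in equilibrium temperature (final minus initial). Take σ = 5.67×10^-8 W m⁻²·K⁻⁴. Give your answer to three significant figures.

-10.1 kelvin

Initial: T₁ = [S(1−0.577)/(4σ)]^(1/4) = 174.0 K.
After:  T₂ = [491.0·0.333/(4σ)]^(1/4) = 163.9 K.
ΔT = T₂ − T₁ = -10.10 K.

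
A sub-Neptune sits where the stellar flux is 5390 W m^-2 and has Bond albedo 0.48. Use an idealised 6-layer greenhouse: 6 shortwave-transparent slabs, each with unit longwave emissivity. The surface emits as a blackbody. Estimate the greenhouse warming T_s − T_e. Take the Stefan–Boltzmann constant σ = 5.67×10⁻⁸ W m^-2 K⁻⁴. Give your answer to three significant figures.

The effective emission temperature is T_e = [S(1−α)/(4σ)]^¼ = 333.4 K.
Surface: T_s = (7)^¼·T_e = 542.3 K.
So the greenhouse effect raises the surface by 542.3 − 333.4 = 208.9 K.

209 K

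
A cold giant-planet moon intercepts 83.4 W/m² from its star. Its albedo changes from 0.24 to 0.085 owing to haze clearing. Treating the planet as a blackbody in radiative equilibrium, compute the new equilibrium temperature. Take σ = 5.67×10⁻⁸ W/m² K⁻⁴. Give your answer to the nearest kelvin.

T₂ = [S(1−α₂)/(4σ)]^(1/4) = [83.40·0.915/(4σ)]^(1/4) = 135.4 K.

135 K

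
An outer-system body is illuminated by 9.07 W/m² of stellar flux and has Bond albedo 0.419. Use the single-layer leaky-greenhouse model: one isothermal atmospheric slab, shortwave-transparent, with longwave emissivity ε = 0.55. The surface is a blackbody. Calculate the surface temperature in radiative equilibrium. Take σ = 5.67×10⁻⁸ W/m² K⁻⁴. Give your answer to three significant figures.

Effective emission temperature (TOA balance): σT_e⁴ = S(1−α)/4 = 1.317 W/m² → T_e = 69.43 K.
Surface balance with a leaky layer gives σT_s⁴ = σT_e⁴·2/(2−ε), so T_s = T_e·[2/(2−0.55)]^(1/4) = 75.24 K.

75.2 kelvin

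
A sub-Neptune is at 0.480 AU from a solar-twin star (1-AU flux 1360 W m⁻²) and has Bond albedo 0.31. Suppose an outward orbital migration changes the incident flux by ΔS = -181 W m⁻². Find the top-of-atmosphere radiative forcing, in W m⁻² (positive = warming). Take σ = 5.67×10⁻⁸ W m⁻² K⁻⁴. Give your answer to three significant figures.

Flux at the orbit: S = 1360/(0.480)² = 5903 W m⁻².
ΔF = Δ[S(1−α)]/4 = (1−0.31)·-181/4 = -31.22 W m⁻².

-31.2 W m⁻²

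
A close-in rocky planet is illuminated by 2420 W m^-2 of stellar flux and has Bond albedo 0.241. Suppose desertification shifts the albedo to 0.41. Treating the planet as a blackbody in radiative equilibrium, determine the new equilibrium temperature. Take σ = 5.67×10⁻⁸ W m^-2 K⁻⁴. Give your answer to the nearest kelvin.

New equilibrium: T₂ = [(1−0.41)·2420/(4σ)]^(1/4) = 281.7 K.

282 K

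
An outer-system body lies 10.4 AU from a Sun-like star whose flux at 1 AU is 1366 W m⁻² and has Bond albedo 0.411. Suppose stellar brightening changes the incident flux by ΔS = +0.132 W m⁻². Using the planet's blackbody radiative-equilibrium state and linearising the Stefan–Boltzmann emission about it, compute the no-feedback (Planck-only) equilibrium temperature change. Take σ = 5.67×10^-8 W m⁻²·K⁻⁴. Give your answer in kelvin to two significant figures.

Flux at the orbit: S = 1366/(10.4)² = 12.63 W m⁻².
Unperturbed T_e = [12.63·(1−0.411)/(4σ)]^¼ = 75.68 K.
ΔF = Δ[S(1−α)]/4 = (1−0.411)·+0.132/4 = 0.01944 W m⁻².
Linearising σT⁴ gives d(σT⁴)/dT = 4σT_e³ = 0.09830 W m⁻² per K.
ΔT₀ = ΔF/λ_P = 0.01944/0.09830 = 0.198 K.

0.20 kelvin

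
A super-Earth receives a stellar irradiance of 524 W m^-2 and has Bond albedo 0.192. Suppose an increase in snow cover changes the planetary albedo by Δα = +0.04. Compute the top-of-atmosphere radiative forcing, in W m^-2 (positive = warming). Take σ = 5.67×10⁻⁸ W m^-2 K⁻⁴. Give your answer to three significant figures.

-5.24 W m^-2

The change in absorbed flux is Δ[S(1−α)/4] = −SΔα/4 = -5.240 W m^-2.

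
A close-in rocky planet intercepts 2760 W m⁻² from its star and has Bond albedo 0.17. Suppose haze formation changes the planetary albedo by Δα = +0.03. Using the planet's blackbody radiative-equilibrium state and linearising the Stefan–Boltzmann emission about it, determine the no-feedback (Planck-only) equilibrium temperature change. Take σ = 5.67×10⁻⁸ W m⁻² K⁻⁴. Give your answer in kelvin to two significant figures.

-2.9 K

The baseline emission temperature is T_e = 317.0 K.
The change in absorbed flux is Δ[S(1−α)/4] = −SΔα/4 = -20.70 W m⁻².
Linearising σT⁴ gives d(σT⁴)/dT = 4σT_e³ = 7.226 W m⁻² per K.
Hence the no-feedback warming is ΔF/(4σT_e³) = -2.86 K.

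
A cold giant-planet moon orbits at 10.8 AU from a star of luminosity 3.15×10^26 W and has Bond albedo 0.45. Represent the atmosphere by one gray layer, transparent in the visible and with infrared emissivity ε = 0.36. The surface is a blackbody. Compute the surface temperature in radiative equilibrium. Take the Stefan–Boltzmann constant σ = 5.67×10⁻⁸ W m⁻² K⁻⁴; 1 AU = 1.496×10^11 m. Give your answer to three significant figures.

d = 10.8 × 1.496×10^11 m = 1.616×10^12 m.
Flux at the orbit: S = L/(4πd²) = 3.15×10^26/(4π·(1.62×10^12)²) = 9.603 W m⁻².
The planet radiates to space at T_e = [S(1−α)/(4σ)]^(1/4) = 69.47 K.
For a single slab of emissivity ε, T_s⁴ = 2T_e⁴/(2−ε); thus T_s = 69.47·(1.22)^(1/4) = 73.00 K.

73.0 K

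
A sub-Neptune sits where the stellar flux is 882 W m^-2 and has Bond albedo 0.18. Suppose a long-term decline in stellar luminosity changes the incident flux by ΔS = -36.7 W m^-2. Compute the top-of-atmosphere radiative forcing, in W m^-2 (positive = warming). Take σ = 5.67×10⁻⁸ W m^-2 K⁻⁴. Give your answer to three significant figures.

-7.52 W m^-2

ΔF = Δ[S(1−α)]/4 = (1−0.18)·-36.7/4 = -7.524 W m^-2.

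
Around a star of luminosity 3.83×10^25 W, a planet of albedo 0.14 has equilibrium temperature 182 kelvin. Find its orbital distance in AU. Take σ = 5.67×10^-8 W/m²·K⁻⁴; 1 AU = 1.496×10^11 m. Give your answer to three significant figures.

0.686 AU

Energy balance gives S = 4σT⁴/(1−α) = 289.4 W/m².
From L = 4πd²S, d = √(3.83×10^25/(4π·289.4)) = 1.026×10^11 m = 0.6860 AU.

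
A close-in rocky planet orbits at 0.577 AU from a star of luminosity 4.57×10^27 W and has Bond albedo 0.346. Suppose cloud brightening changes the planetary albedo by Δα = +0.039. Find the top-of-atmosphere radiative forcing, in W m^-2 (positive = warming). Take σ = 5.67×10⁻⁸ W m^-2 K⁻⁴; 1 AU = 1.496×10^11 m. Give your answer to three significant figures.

d = 0.577 × 1.496×10^11 m = 8.632×10^10 m.
Spreading L over a sphere of radius d: S = 4.57×10^27/(4π·8.63×10^10²) = 48810 W m^-2.
The change in absorbed flux is Δ[S(1−α)/4] = −SΔα/4 = -475.9 W m^-2.

-476 W m^-2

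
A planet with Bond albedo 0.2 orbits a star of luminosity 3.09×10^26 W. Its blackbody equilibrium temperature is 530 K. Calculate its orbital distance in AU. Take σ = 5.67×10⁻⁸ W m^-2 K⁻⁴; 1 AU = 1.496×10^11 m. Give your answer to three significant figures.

0.222 AU

Energy balance gives S = 4σT⁴/(1−α) = 22370 W m^-2.
S = L/(4πd²) → d = √(L/4πS) = √(3.09×10^26/(4π·22370)) = 3.315×10^10 m = 0.2216 AU.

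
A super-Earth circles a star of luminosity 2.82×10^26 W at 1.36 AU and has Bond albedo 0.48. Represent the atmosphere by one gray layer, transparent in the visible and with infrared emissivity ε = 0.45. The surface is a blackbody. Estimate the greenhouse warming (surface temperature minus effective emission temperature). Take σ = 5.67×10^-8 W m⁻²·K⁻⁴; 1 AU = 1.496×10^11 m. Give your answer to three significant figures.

Orbital distance: d = 1.36 AU = 2.035×10^11 m.
S = L/(4πd²) = 542.1 W m⁻².
Effective emission temperature (TOA balance): σT_e⁴ = S(1−α)/4 = 70.48 W m⁻² → T_e = 187.8 K.
The surface balance (absorbed SW + ε·downward IR = σT_s⁴) with T_a⁴ = T_s⁴/2 reduces to T_s = T_e·[2/(2−ε)]^¼ = 200.1 K.
Greenhouse warming: T_s − T_e = 12.35 K.

12.4 kelvin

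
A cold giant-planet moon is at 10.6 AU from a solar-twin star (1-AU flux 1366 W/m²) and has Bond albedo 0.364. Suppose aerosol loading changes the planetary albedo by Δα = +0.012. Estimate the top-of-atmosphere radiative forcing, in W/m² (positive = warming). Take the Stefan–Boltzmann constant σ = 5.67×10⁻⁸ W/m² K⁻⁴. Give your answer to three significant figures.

By the inverse-square law, S = 1366/10.6² = 12.16 W/m².
The change in absorbed flux is Δ[S(1−α)/4] = −SΔα/4 = -0.03647 W/m².

-0.0365 W/m²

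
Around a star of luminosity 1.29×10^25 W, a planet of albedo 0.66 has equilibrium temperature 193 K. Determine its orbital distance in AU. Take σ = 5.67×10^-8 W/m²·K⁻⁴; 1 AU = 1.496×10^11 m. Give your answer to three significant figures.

The flux needed for this T is 4σT⁴/(1−0.66) = 925.5 W/m².
S = L/(4πd²) → d = √(L/4πS) = √(1.29×10^25/(4π·925.5)) = 3.330×10^10 m = 0.2226 AU.

0.223 AU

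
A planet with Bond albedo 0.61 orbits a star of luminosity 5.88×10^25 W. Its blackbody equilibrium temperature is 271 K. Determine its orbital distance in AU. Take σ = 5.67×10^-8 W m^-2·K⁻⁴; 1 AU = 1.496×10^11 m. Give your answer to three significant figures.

0.258 AU

Required flux: S = 4σT⁴/(1−α) = 3137 W m^-2.
S = L/(4πd²) → d = √(L/4πS) = √(5.88×10^25/(4π·3137)) = 3.862×10^10 m = 0.2582 AU.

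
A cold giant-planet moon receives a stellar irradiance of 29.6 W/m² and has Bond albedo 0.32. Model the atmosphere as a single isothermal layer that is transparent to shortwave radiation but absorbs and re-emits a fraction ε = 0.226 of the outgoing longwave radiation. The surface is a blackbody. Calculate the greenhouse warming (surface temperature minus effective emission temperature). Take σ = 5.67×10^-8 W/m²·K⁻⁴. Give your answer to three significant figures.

Effective emission temperature (TOA balance): σT_e⁴ = S(1−α)/4 = 5.032 W/m² → T_e = 97.06 K.
Surface balance with a leaky layer gives σT_s⁴ = σT_e⁴·2/(2−ε), so T_s = T_e·[2/(2−0.226)]^(1/4) = 100.0 K.
Greenhouse warming: T_s − T_e = 2.954 K.

2.95 K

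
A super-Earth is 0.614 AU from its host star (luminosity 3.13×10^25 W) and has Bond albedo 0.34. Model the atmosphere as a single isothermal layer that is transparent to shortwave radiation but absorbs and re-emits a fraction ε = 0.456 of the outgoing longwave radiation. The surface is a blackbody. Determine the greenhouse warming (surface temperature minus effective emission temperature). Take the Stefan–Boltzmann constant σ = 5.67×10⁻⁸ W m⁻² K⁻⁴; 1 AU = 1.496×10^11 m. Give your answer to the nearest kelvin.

11 K

d = 0.614 × 1.496×10^11 m = 9.185×10^10 m.
Spreading L over a sphere of radius d: S = 3.13×10^25/(4π·9.19×10^10²) = 295.2 W m⁻².
Effective emission temperature (TOA balance): σT_e⁴ = S(1−α)/4 = 48.71 W m⁻² → T_e = 171.2 K.
For a single slab of emissivity ε, T_s⁴ = 2T_e⁴/(2−ε); thus T_s = 171.2·(1.295)^(1/4) = 182.6 K.
The atmosphere warms the surface by 11.44 K.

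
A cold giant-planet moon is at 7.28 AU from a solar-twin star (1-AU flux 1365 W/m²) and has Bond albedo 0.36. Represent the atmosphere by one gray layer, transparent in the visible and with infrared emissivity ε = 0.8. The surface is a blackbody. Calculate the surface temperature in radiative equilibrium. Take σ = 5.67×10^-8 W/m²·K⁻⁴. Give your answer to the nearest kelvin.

105 K

Irradiance scales as 1/d², so S = 1365 W/m² × (1/7.28)² = 25.76 W/m².
The planet radiates to space at T_e = [S(1−α)/(4σ)]^(1/4) = 92.33 K.
For a single slab of emissivity ε, T_s⁴ = 2T_e⁴/(2−ε); thus T_s = 92.33·(1.667)^(1/4) = 104.9 K.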